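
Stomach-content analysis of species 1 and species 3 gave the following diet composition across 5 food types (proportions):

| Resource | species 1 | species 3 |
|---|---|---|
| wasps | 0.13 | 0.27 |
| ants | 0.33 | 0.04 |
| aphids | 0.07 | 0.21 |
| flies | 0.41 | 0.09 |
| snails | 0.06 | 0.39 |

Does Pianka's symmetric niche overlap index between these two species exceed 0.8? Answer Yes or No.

Σ p₁ᵢp₂ᵢ = 0.0351 + 0.0132 + 0.0147 + 0.0369 + 0.0234 = 0.1233
Σp_1ᵢ² = 0.13² + 0.33² + 0.07² + 0.41² + 0.06² = 0.0169 + 0.1089 + 0.0049 + 0.1681 + 0.0036 = 0.3024
Σp_2ᵢ² = 0.27² + 0.04² + 0.21² + 0.09² + 0.39² = 0.0729 + 0.0016 + 0.0441 + 0.0081 + 0.1521 = 0.2788
O = 0.1233 / √(0.3024 × 0.2788) = 0.1233 / 0.29036 = 0.4246
O = 0.4246 < 0.8 → No.

No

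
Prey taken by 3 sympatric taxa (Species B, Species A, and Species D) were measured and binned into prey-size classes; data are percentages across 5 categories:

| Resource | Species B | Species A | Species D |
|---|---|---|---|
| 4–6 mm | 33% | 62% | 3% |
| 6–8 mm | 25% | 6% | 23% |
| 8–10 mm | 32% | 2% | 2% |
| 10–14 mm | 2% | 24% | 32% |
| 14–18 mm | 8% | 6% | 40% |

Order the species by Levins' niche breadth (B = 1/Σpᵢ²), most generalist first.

Species B > Species D > Species A

Convert percentages to proportions (divide by 100).
Σp_Bᵢ² = 0.33² + 0.25² + 0.32² + 0.02² + 0.08² = 0.1089 + 0.0625 + 0.1024 + 0.0004 + 0.0064 = 0.2806
B_B = 1 / 0.2806 = 3.5638
Σp_Aᵢ² = 0.62² + 0.06² + 0.02² + 0.24² + 0.06² = 0.3844 + 0.0036 + 0.0004 + 0.0576 + 0.0036 = 0.4496
B_A = 1 / 0.4496 = 2.2242
Σp_Dᵢ² = 0.03² + 0.23² + 0.02² + 0.32² + 0.40² = 0.0009 + 0.0529 + 0.0004 + 0.1024 + 0.1600 = 0.3166
B_D = 1 / 0.3166 = 3.1586
Ranking by B (broadest → narrowest): Species B (3.56) > Species D (3.16) > Species A (2.22)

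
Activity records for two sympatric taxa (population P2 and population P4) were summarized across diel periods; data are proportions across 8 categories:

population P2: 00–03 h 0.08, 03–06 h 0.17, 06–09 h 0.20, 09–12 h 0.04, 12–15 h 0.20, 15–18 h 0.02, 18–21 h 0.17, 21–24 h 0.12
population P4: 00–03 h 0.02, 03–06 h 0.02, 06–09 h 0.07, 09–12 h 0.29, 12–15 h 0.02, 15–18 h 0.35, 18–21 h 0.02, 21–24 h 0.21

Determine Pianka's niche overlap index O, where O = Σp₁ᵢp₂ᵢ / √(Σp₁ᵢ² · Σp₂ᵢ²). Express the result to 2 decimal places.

Σ p₁ᵢp₂ᵢ = 0.0016 + 0.0034 + 0.0140 + 0.0116 + 0.0040 + 0.0070 + 0.0034 + 0.0252 = 0.0702
Σp_1ᵢ² = 0.08² + 0.17² + 0.20² + 0.04² + 0.20² + 0.02² + 0.17² + 0.12² = 0.0064 + 0.0289 + 0.0400 + 0.0016 + 0.0400 + 0.0004 + 0.0289 + 0.0144 = 0.1606
Σp_2ᵢ² = 0.02² + 0.02² + 0.07² + 0.29² + 0.02² + 0.35² + 0.02² + 0.21² = 0.0004 + 0.0004 + 0.0049 + 0.0841 + 0.0004 + 0.1225 + 0.0004 + 0.0441 = 0.2572
O = 0.0702 / √(0.1606 × 0.2572) = 0.0702 / 0.20324 = 0.3454

0.35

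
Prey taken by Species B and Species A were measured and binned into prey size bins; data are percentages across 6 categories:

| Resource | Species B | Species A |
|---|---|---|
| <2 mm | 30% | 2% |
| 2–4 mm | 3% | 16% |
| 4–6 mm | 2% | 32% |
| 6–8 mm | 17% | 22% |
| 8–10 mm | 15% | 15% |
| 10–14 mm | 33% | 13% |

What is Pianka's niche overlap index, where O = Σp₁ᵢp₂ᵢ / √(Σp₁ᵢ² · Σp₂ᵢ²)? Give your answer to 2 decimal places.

Convert percentages to proportions (divide by 100).
Σ p₁ᵢp₂ᵢ = 0.0060 + 0.0048 + 0.0064 + 0.0374 + 0.0225 + 0.0429 = 0.1200
Σp_1ᵢ² = 0.30² + 0.03² + 0.02² + 0.17² + 0.15² + 0.33² = 0.0900 + 0.0009 + 0.0004 + 0.0289 + 0.0225 + 0.1089 = 0.2516
Σp_2ᵢ² = 0.02² + 0.16² + 0.32² + 0.22² + 0.15² + 0.13² = 0.0004 + 0.0256 + 0.1024 + 0.0484 + 0.0225 + 0.0169 = 0.2162
O = 0.1200 / √(0.2516 × 0.2162) = 0.1200 / 0.23323 = 0.5145

0.51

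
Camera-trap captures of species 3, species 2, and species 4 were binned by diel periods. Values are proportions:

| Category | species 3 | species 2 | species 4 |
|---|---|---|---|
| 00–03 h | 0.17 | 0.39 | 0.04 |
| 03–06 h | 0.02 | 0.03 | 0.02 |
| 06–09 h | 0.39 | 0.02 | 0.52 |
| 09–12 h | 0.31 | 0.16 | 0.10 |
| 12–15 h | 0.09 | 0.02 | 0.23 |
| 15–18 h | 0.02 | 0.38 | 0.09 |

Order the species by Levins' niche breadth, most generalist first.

Σp_3ᵢ² = 0.17² + 0.02² + 0.39² + 0.31² + 0.09² + 0.02² = 0.0289 + 0.0004 + 0.1521 + 0.0961 + 0.0081 + 0.0004 = 0.2860
B_3 = 1 / 0.2860 = 3.4965
Σp_2ᵢ² = 0.39² + 0.03² + 0.02² + 0.16² + 0.02² + 0.38² = 0.1521 + 0.0009 + 0.0004 + 0.0256 + 0.0004 + 0.1444 = 0.3238
B_2 = 1 / 0.3238 = 3.0883
Σp_4ᵢ² = 0.04² + 0.02² + 0.52² + 0.10² + 0.23² + 0.09² = 0.0016 + 0.0004 + 0.2704 + 0.0100 + 0.0529 + 0.0081 = 0.3434
B_4 = 1 / 0.3434 = 2.9121
Ranking by B (broadest → narrowest): species 3 (3.50) > species 2 (3.09) > species 4 (2.91)

species 3 > species 2 > species 4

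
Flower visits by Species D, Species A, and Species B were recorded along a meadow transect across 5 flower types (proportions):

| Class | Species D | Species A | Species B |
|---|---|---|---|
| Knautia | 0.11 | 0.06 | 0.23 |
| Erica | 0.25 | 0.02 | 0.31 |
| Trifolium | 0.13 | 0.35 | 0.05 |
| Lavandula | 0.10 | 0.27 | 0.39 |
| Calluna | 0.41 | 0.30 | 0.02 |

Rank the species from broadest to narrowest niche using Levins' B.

Species D > Species A > Species B

Σp_Dᵢ² = 0.11² + 0.25² + 0.13² + 0.10² + 0.41² = 0.0121 + 0.0625 + 0.0169 + 0.0100 + 0.1681 = 0.2696
B_D = 1 / 0.2696 = 3.7092
Σp_Aᵢ² = 0.06² + 0.02² + 0.35² + 0.27² + 0.30² = 0.0036 + 0.0004 + 0.1225 + 0.0729 + 0.0900 = 0.2894
B_A = 1 / 0.2894 = 3.4554
Σp_Bᵢ² = 0.23² + 0.31² + 0.05² + 0.39² + 0.02² = 0.0529 + 0.0961 + 0.0025 + 0.1521 + 0.0004 = 0.3040
B_B = 1 / 0.3040 = 3.2895
Ranking by B (broadest → narrowest): Species D (3.71) > Species A (3.46) > Species B (3.29)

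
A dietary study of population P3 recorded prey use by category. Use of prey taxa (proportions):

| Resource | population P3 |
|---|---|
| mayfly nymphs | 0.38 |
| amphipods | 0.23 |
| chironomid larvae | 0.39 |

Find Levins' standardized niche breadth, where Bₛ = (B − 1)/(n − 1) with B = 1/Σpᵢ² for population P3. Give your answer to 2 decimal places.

Σpᵢ² = 0.38² + 0.23² + 0.39² = 0.1444 + 0.0529 + 0.1521 = 0.3494
B = 1 / 0.3494 = 2.8620
Bₛ = (B − 1)/(n − 1) = (2.8620 − 1)/(3 − 1) = 1.8620/2 = 0.9310

0.93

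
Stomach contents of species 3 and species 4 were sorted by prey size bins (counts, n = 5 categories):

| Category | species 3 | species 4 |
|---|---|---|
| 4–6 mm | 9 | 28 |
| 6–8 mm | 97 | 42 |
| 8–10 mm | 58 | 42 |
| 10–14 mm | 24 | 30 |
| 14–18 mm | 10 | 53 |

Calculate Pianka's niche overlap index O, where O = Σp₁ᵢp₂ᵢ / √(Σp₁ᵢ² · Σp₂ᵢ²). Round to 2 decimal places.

0.77

Proportions for species 3 (n=198): 9/198=0.0455, 97/198=0.4899, 58/198=0.2929, 24/198=0.1212, 10/198=0.0505
Proportions for species 4 (n=195): 28/195=0.1436, 42/195=0.2154, 42/195=0.2154, 30/195=0.1538, 53/195=0.2718
Σ p₁ᵢp₂ᵢ = 0.006534 + 0.105524 + 0.063091 + 0.018641 + 0.013726 = 0.207516
Σp_1ᵢ² = 0.0455² + 0.4899² + 0.2929² + 0.1212² + 0.0505² = 0.002070 + 0.240002 + 0.085790 + 0.014689 + 0.002550 = 0.345101
Σp_2ᵢ² = 0.1436² + 0.2154² + 0.2154² + 0.1538² + 0.2718² = 0.020621 + 0.046397 + 0.046397 + 0.023654 + 0.073875 = 0.210944
O = 0.207516 / √(0.345101 × 0.210944) = 0.207516 / 0.2698092 = 0.7691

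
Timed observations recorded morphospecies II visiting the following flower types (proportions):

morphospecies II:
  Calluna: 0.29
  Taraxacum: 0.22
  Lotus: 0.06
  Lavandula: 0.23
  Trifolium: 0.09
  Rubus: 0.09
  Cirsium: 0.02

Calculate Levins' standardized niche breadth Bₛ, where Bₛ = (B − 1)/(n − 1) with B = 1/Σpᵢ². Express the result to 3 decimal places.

Σpᵢ² = 0.29² + 0.22² + 0.06² + 0.23² + 0.09² + 0.09² + 0.02² = 0.0841 + 0.0484 + 0.0036 + 0.0529 + 0.0081 + 0.0081 + 0.0004 = 0.2056
B = 1 / 0.2056 = 4.86381
Bₛ = (B − 1)/(n − 1) = (4.86381 − 1)/(7 − 1) = 3.86381/6 = 0.64397

0.644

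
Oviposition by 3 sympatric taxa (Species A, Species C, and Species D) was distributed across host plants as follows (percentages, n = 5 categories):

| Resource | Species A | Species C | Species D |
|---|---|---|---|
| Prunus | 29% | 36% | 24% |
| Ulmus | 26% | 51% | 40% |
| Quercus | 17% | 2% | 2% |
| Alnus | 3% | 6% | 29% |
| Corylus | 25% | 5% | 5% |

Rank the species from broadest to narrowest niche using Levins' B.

Species A > Species D > Species C

Convert percentages to proportions (divide by 100).
Σp_Aᵢ² = 0.29² + 0.26² + 0.17² + 0.03² + 0.25² = 0.0841 + 0.0676 + 0.0289 + 0.0009 + 0.0625 = 0.2440
B_A = 1 / 0.2440 = 4.0984
Σp_Cᵢ² = 0.36² + 0.51² + 0.02² + 0.06² + 0.05² = 0.1296 + 0.2601 + 0.0004 + 0.0036 + 0.0025 = 0.3962
B_C = 1 / 0.3962 = 2.5240
Σp_Dᵢ² = 0.24² + 0.40² + 0.02² + 0.29² + 0.05² = 0.0576 + 0.1600 + 0.0004 + 0.0841 + 0.0025 = 0.3046
B_D = 1 / 0.3046 = 3.2830
Ranking by B (broadest → narrowest): Species A (4.10) > Species D (3.28) > Species C (2.52)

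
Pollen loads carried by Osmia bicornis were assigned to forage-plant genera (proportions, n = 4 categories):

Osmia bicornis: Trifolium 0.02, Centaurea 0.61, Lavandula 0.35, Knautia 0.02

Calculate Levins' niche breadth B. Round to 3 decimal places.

Σpᵢ² = 0.02² + 0.61² + 0.35² + 0.02² = 0.0004 + 0.3721 + 0.1225 + 0.0004 = 0.4954
B = 1 / 0.4954 = 2.01857

2.019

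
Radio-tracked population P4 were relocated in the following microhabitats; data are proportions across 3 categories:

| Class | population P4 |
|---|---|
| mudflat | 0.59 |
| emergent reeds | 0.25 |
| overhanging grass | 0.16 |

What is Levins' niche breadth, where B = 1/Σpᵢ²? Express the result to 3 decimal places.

2.293

Σpᵢ² = 0.59² + 0.25² + 0.16² = 0.3481 + 0.0625 + 0.0256 = 0.4362
B = 1 / 0.4362 = 2.29253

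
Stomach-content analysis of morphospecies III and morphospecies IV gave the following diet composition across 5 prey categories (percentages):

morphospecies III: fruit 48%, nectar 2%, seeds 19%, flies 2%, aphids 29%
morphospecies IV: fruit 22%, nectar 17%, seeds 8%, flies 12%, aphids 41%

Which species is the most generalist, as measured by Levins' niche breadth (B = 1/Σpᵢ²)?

Convert percentages to proportions (divide by 100).
Σp_IIIᵢ² = 0.48² + 0.02² + 0.19² + 0.02² + 0.29² = 0.2304 + 0.0004 + 0.0361 + 0.0004 + 0.0841 = 0.3514
B_III = 1 / 0.3514 = 2.8458
Σp_IVᵢ² = 0.22² + 0.17² + 0.08² + 0.12² + 0.41² = 0.0484 + 0.0289 + 0.0064 + 0.0144 + 0.1681 = 0.2662
B_IV = 1 / 0.2662 = 3.7566
Highest B → broadest niche (most generalist): morphospecies IV (B = 3.76).

morphospecies IV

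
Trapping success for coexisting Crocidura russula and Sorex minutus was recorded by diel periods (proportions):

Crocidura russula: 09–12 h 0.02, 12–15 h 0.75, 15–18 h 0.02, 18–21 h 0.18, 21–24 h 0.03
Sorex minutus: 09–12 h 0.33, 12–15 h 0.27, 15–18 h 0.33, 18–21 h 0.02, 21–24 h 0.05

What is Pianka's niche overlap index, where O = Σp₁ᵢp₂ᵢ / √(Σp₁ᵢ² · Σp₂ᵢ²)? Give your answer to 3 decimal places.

Σ p₁ᵢp₂ᵢ = 0.0066 + 0.2025 + 0.0066 + 0.0036 + 0.0015 = 0.2208
Σp_1ᵢ² = 0.02² + 0.75² + 0.02² + 0.18² + 0.03² = 0.0004 + 0.5625 + 0.0004 + 0.0324 + 0.0009 = 0.5966
Σp_2ᵢ² = 0.33² + 0.27² + 0.33² + 0.02² + 0.05² = 0.1089 + 0.0729 + 0.1089 + 0.0004 + 0.0025 = 0.2936
O = 0.2208 / √(0.5966 × 0.2936) = 0.2208 / 0.418523 = 0.52757

0.528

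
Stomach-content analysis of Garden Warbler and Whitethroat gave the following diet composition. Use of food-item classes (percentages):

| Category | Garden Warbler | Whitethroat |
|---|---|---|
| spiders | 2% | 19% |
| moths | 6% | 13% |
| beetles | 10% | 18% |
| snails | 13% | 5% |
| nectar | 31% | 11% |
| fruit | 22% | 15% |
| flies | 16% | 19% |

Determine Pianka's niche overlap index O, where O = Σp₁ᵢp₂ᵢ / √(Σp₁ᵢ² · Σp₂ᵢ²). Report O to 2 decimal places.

0.75

Convert percentages to proportions (divide by 100).
Σ p₁ᵢp₂ᵢ = 0.0038 + 0.0078 + 0.0180 + 0.0065 + 0.0341 + 0.0330 + 0.0304 = 0.1336
Σp_1ᵢ² = 0.02² + 0.06² + 0.10² + 0.13² + 0.31² + 0.22² + 0.16² = 0.0004 + 0.0036 + 0.0100 + 0.0169 + 0.0961 + 0.0484 + 0.0256 = 0.2010
Σp_2ᵢ² = 0.19² + 0.13² + 0.18² + 0.05² + 0.11² + 0.15² + 0.19² = 0.0361 + 0.0169 + 0.0324 + 0.0025 + 0.0121 + 0.0225 + 0.0361 = 0.1586
O = 0.1336 / √(0.2010 × 0.1586) = 0.1336 / 0.17855 = 0.7482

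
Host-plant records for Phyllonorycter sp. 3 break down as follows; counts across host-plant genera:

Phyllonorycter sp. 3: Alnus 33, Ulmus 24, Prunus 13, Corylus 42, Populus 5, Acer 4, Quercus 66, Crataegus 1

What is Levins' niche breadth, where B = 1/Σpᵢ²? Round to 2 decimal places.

4.42

Proportions for Phyllonorycter sp. 3 (n=188): 33/188=0.1755, 24/188=0.1277, 13/188=0.0691, 42/188=0.2234, 5/188=0.0266, 4/188=0.0213, 66/188=0.3511, 1/188=0.0053
Σpᵢ² = 0.1755² + 0.1277² + 0.0691² + 0.2234² + 0.0266² + 0.0213² + 0.3511² + 0.0053² = 0.030800 + 0.016307 + 0.004775 + 0.049908 + 0.000708 + 0.000454 + 0.123271 + 0.000028 = 0.226251
B = 1 / 0.226251 = 4.4199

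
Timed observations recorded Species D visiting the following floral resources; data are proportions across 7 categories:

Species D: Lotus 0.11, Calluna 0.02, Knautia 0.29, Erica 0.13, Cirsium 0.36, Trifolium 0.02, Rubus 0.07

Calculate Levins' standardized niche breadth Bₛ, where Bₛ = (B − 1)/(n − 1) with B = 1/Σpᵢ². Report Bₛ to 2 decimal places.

0.50

Σpᵢ² = 0.11² + 0.02² + 0.29² + 0.13² + 0.36² + 0.02² + 0.07² = 0.0121 + 0.0004 + 0.0841 + 0.0169 + 0.1296 + 0.0004 + 0.0049 = 0.2484
B = 1 / 0.2484 = 4.0258
Bₛ = (B − 1)/(n − 1) = (4.0258 − 1)/(7 − 1) = 3.0258/6 = 0.5043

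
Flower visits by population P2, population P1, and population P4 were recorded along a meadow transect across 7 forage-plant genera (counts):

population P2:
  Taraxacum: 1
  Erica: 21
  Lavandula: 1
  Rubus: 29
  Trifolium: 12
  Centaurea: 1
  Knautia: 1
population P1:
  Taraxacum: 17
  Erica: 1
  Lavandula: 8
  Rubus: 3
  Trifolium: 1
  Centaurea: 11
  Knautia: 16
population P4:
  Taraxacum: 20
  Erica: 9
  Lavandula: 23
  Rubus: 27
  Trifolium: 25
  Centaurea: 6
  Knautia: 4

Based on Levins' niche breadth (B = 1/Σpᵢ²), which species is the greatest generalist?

population P4

Proportions for population P2 (n=66): 1/66=0.0152, 21/66=0.3182, 1/66=0.0152, 29/66=0.4394, 12/66=0.1818, 1/66=0.0152, 1/66=0.0152
Proportions for population P1 (n=57): 17/57=0.2982, 1/57=0.0175, 8/57=0.1404, 3/57=0.0526, 1/57=0.0175, 11/57=0.1930, 16/57=0.2807
Proportions for population P4 (n=114): 20/114=0.1754, 9/114=0.0789, 23/114=0.2018, 27/114=0.2368, 25/114=0.2193, 6/114=0.0526, 4/114=0.0351
Σp_P2ᵢ² = 0.0152² + 0.3182² + 0.0152² + 0.4394² + 0.1818² + 0.0152² + 0.0152² = 0.000231 + 0.101251 + 0.000231 + 0.193072 + 0.033051 + 0.000231 + 0.000231 = 0.328298
B_P2 = 1 / 0.328298 = 3.0460
Σp_P1ᵢ² = 0.2982² + 0.0175² + 0.1404² + 0.0526² + 0.0175² + 0.1930² + 0.2807² = 0.088923 + 0.000306 + 0.019712 + 0.002767 + 0.000306 + 0.037249 + 0.078792 = 0.228055
B_P1 = 1 / 0.228055 = 4.3849
Σp_P4ᵢ² = 0.1754² + 0.0789² + 0.2018² + 0.2368² + 0.2193² + 0.0526² + 0.0351² = 0.030765 + 0.006225 + 0.040723 + 0.056074 + 0.048092 + 0.002767 + 0.001232 = 0.185878
B_P4 = 1 / 0.185878 = 5.3799
Highest B → broadest niche (most generalist): population P4 (B = 5.38).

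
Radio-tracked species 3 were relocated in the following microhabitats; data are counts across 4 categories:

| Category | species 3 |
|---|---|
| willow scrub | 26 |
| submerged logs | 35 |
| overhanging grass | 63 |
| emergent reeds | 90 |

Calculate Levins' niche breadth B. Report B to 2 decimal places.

3.28

Proportions for species 3 (n=214): 26/214=0.1215, 35/214=0.1636, 63/214=0.2944, 90/214=0.4206
Σpᵢ² = 0.1215² + 0.1636² + 0.2944² + 0.4206² = 0.014762 + 0.026765 + 0.086671 + 0.176904 = 0.305102
B = 1 / 0.305102 = 3.2776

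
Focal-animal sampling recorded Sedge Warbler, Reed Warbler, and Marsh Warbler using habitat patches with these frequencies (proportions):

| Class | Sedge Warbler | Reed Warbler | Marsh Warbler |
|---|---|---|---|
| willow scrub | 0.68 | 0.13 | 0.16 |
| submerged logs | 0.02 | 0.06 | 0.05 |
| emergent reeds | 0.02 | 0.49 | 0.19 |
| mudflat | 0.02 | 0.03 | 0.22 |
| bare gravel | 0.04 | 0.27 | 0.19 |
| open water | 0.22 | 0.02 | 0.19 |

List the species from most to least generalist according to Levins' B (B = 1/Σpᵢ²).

Marsh Warbler > Reed Warbler > Sedge Warbler

Σp_Sedgᵢ² = 0.68² + 0.02² + 0.02² + 0.02² + 0.04² + 0.22² = 0.4624 + 0.0004 + 0.0004 + 0.0004 + 0.0016 + 0.0484 = 0.5136
B_Sedg = 1 / 0.5136 = 1.9470
Σp_Reedᵢ² = 0.13² + 0.06² + 0.49² + 0.03² + 0.27² + 0.02² = 0.0169 + 0.0036 + 0.2401 + 0.0009 + 0.0729 + 0.0004 = 0.3348
B_Reed = 1 / 0.3348 = 2.9869
Σp_Marsᵢ² = 0.16² + 0.05² + 0.19² + 0.22² + 0.19² + 0.19² = 0.0256 + 0.0025 + 0.0361 + 0.0484 + 0.0361 + 0.0361 = 0.1848
B_Mars = 1 / 0.1848 = 5.4113
Ranking by B (broadest → narrowest): Marsh Warbler (5.41) > Reed Warbler (2.99) > Sedge Warbler (1.95)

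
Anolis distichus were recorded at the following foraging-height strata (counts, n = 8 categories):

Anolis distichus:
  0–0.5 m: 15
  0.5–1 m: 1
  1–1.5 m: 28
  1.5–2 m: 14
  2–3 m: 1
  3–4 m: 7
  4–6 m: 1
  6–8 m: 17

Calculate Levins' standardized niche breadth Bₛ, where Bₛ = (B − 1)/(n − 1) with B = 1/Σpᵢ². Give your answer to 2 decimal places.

Proportions for Anolis distichus (n=84): 15/84=0.1786, 1/84=0.0119, 28/84=0.3333, 14/84=0.1667, 1/84=0.0119, 7/84=0.0833, 1/84=0.0119, 17/84=0.2024
Σpᵢ² = 0.1786² + 0.0119² + 0.3333² + 0.1667² + 0.0119² + 0.0833² + 0.0119² + 0.2024² = 0.031898 + 0.000142 + 0.111089 + 0.027789 + 0.000142 + 0.006939 + 0.000142 + 0.040966 = 0.219107
B = 1 / 0.219107 = 4.5640
Bₛ = (B − 1)/(n − 1) = (4.5640 − 1)/(8 − 1) = 3.5640/7 = 0.5091

0.51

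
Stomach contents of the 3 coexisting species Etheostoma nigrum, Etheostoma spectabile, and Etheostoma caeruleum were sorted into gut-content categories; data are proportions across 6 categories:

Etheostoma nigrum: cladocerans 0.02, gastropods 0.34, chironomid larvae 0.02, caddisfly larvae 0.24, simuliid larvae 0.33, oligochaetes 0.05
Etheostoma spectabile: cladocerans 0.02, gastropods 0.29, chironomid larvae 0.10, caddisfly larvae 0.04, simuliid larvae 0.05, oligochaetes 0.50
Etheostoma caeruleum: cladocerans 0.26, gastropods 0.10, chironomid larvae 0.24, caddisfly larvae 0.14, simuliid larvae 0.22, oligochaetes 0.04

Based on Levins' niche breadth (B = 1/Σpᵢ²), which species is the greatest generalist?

Σp_nigrᵢ² = 0.02² + 0.34² + 0.02² + 0.24² + 0.33² + 0.05² = 0.0004 + 0.1156 + 0.0004 + 0.0576 + 0.1089 + 0.0025 = 0.2854
B_nigr = 1 / 0.2854 = 3.5039
Σp_specᵢ² = 0.02² + 0.29² + 0.10² + 0.04² + 0.05² + 0.50² = 0.0004 + 0.0841 + 0.0100 + 0.0016 + 0.0025 + 0.2500 = 0.3486
B_spec = 1 / 0.3486 = 2.8686
Σp_caerᵢ² = 0.26² + 0.10² + 0.24² + 0.14² + 0.22² + 0.04² = 0.0676 + 0.0100 + 0.0576 + 0.0196 + 0.0484 + 0.0016 = 0.2048
B_caer = 1 / 0.2048 = 4.8828
Highest B → broadest niche (most generalist): Etheostoma caeruleum (B = 4.88).

Etheostoma caeruleum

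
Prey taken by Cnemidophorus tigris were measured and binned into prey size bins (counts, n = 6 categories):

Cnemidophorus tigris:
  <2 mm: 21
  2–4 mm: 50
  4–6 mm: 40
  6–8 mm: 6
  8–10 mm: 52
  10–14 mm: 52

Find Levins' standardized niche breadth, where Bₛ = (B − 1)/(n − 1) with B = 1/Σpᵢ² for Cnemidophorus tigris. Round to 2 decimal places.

0.78

Proportions for Cnemidophorus tigris (n=221): 21/221=0.0950, 50/221=0.2262, 40/221=0.1810, 6/221=0.0271, 52/221=0.2353, 52/221=0.2353
Σpᵢ² = 0.0950² + 0.2262² + 0.1810² + 0.0271² + 0.2353² + 0.2353² = 0.009025 + 0.051166 + 0.032761 + 0.000734 + 0.055366 + 0.055366 = 0.204418
B = 1 / 0.204418 = 4.8919
Bₛ = (B − 1)/(n − 1) = (4.8919 − 1)/(6 − 1) = 3.8919/5 = 0.7784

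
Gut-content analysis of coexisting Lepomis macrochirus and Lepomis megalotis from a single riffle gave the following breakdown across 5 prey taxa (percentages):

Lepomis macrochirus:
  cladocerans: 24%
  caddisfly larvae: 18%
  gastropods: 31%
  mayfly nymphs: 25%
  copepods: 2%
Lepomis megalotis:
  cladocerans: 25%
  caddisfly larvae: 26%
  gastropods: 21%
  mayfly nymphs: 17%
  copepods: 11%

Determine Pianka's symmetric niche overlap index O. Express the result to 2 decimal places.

0.94

Convert percentages to proportions (divide by 100).
Σ p₁ᵢp₂ᵢ = 0.0600 + 0.0468 + 0.0651 + 0.0425 + 0.0022 = 0.2166
Σp_1ᵢ² = 0.24² + 0.18² + 0.31² + 0.25² + 0.02² = 0.0576 + 0.0324 + 0.0961 + 0.0625 + 0.0004 = 0.2490
Σp_2ᵢ² = 0.25² + 0.26² + 0.21² + 0.17² + 0.11² = 0.0625 + 0.0676 + 0.0441 + 0.0289 + 0.0121 = 0.2152
O = 0.2166 / √(0.2490 × 0.2152) = 0.2166 / 0.23148 = 0.9357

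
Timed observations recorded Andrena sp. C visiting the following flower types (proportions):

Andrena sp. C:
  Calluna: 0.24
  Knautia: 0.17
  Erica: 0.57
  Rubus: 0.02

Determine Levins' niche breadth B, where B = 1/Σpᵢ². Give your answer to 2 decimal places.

Σpᵢ² = 0.24² + 0.17² + 0.57² + 0.02² = 0.0576 + 0.0289 + 0.3249 + 0.0004 = 0.4118
B = 1 / 0.4118 = 2.4284

2.43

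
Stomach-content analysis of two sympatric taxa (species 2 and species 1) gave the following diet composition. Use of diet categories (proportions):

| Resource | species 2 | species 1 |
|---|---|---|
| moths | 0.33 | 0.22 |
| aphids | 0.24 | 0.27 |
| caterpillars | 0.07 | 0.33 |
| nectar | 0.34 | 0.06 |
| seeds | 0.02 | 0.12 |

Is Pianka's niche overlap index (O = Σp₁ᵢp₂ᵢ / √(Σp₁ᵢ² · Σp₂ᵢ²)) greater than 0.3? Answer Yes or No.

Σ p₁ᵢp₂ᵢ = 0.0726 + 0.0648 + 0.0231 + 0.0204 + 0.0024 = 0.1833
Σp_1ᵢ² = 0.33² + 0.24² + 0.07² + 0.34² + 0.02² = 0.1089 + 0.0576 + 0.0049 + 0.1156 + 0.0004 = 0.2874
Σp_2ᵢ² = 0.22² + 0.27² + 0.33² + 0.06² + 0.12² = 0.0484 + 0.0729 + 0.1089 + 0.0036 + 0.0144 = 0.2482
O = 0.1833 / √(0.2874 × 0.2482) = 0.1833 / 0.26708 = 0.6863
O = 0.6863 > 0.3 → Yes.

Yes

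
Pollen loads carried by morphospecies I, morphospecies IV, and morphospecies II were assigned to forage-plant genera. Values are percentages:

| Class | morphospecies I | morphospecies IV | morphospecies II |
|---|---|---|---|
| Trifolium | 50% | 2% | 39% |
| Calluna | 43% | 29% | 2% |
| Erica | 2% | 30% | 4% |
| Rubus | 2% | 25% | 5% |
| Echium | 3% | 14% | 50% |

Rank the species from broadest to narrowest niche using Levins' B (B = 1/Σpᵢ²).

Convert percentages to proportions (divide by 100).
Σp_Iᵢ² = 0.50² + 0.43² + 0.02² + 0.02² + 0.03² = 0.2500 + 0.1849 + 0.0004 + 0.0004 + 0.0009 = 0.4366
B_I = 1 / 0.4366 = 2.2904
Σp_IVᵢ² = 0.02² + 0.29² + 0.30² + 0.25² + 0.14² = 0.0004 + 0.0841 + 0.0900 + 0.0625 + 0.0196 = 0.2566
B_IV = 1 / 0.2566 = 3.8971
Σp_IIᵢ² = 0.39² + 0.02² + 0.04² + 0.05² + 0.50² = 0.1521 + 0.0004 + 0.0016 + 0.0025 + 0.2500 = 0.4066
B_II = 1 / 0.4066 = 2.4594
Ranking by B (broadest → narrowest): morphospecies IV (3.90) > morphospecies II (2.46) > morphospecies I (2.29)

morphospecies IV > morphospecies II > morphospecies I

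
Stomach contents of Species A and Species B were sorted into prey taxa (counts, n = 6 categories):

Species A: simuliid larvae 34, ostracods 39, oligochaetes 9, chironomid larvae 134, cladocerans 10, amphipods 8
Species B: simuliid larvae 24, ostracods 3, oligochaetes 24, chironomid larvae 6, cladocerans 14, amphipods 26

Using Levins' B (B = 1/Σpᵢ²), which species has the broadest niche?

Proportions for Species A (n=234): 34/234=0.1453, 39/234=0.1667, 9/234=0.0385, 134/234=0.5726, 10/234=0.0427, 8/234=0.0342
Proportions for Species B (n=97): 24/97=0.2474, 3/97=0.0309, 24/97=0.2474, 6/97=0.0619, 14/97=0.1443, 26/97=0.2680
Σp_Aᵢ² = 0.1453² + 0.1667² + 0.0385² + 0.5726² + 0.0427² + 0.0342² = 0.021112 + 0.027789 + 0.001482 + 0.327871 + 0.001823 + 0.001170 = 0.381247
B_A = 1 / 0.381247 = 2.6230
Σp_Bᵢ² = 0.2474² + 0.0309² + 0.2474² + 0.0619² + 0.1443² + 0.2680² = 0.061207 + 0.000955 + 0.061207 + 0.003832 + 0.020822 + 0.071824 = 0.219847
B_B = 1 / 0.219847 = 4.5486
Highest B → broadest niche (most generalist): Species B (B = 4.55).

Species B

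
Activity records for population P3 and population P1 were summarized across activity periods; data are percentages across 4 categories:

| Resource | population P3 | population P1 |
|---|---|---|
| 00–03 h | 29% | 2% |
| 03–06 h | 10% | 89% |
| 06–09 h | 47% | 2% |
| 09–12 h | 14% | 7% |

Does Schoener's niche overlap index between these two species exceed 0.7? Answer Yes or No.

No

Convert percentages to proportions (divide by 100).
Σ|p₁ᵢ − p₂ᵢ| = 0.27 + 0.79 + 0.45 + 0.07 = 1.58
D = 1 − ½ × 1.58 = 1 − 0.790 = 0.2100
D = 0.2100 < 0.7 → No.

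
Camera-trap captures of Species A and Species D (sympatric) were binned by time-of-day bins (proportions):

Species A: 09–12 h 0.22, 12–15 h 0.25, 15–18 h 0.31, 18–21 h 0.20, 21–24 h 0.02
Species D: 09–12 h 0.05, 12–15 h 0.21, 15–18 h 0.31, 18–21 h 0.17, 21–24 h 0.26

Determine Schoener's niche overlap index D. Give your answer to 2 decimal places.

0.76

Σ|p₁ᵢ − p₂ᵢ| = 0.17 + 0.04 + 0.00 + 0.03 + 0.24 = 0.48
D = 1 − ½ × 0.48 = 1 − 0.240 = 0.7600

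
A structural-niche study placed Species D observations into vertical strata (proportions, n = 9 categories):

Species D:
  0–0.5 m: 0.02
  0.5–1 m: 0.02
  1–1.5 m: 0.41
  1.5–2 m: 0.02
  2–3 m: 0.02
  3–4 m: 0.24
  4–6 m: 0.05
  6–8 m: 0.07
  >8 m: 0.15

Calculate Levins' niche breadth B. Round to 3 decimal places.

Σpᵢ² = 0.02² + 0.02² + 0.41² + 0.02² + 0.02² + 0.24² + 0.05² + 0.07² + 0.15² = 0.0004 + 0.0004 + 0.1681 + 0.0004 + 0.0004 + 0.0576 + 0.0025 + 0.0049 + 0.0225 = 0.2572
B = 1 / 0.2572 = 3.88802

3.888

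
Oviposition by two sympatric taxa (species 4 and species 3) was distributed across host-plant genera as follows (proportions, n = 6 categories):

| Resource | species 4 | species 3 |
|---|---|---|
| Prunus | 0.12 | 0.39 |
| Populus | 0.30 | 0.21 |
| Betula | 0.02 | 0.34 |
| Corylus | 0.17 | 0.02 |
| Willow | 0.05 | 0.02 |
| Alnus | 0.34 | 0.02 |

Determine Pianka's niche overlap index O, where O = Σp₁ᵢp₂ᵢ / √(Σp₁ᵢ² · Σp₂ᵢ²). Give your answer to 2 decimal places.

0.46

Σ p₁ᵢp₂ᵢ = 0.0468 + 0.0630 + 0.0068 + 0.0034 + 0.0010 + 0.0068 = 0.1278
Σp_1ᵢ² = 0.12² + 0.30² + 0.02² + 0.17² + 0.05² + 0.34² = 0.0144 + 0.0900 + 0.0004 + 0.0289 + 0.0025 + 0.1156 = 0.2518
Σp_2ᵢ² = 0.39² + 0.21² + 0.34² + 0.02² + 0.02² + 0.02² = 0.1521 + 0.0441 + 0.1156 + 0.0004 + 0.0004 + 0.0004 = 0.3130
O = 0.1278 / √(0.2518 × 0.3130) = 0.1278 / 0.28074 = 0.4552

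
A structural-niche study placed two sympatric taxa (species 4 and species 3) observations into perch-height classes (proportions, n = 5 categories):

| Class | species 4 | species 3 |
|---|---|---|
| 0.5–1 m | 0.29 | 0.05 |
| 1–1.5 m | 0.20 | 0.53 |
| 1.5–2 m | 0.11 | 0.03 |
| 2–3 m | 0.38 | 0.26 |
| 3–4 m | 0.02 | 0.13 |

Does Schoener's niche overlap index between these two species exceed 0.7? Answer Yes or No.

No

Σ|p₁ᵢ − p₂ᵢ| = 0.24 + 0.33 + 0.08 + 0.12 + 0.11 = 0.88
D = 1 − ½ × 0.88 = 1 − 0.440 = 0.5600
D = 0.5600 < 0.7 → No.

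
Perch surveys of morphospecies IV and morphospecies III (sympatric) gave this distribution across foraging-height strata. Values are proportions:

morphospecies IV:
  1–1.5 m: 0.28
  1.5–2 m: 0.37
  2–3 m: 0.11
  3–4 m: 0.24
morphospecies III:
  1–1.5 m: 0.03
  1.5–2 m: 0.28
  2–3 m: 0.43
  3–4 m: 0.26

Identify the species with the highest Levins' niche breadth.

Σp_IVᵢ² = 0.28² + 0.37² + 0.11² + 0.24² = 0.0784 + 0.1369 + 0.0121 + 0.0576 = 0.2850
B_IV = 1 / 0.2850 = 3.5088
Σp_IIIᵢ² = 0.03² + 0.28² + 0.43² + 0.26² = 0.0009 + 0.0784 + 0.1849 + 0.0676 = 0.3318
B_III = 1 / 0.3318 = 3.0139
Highest B → broadest niche (most generalist): morphospecies IV (B = 3.51).

morphospecies IV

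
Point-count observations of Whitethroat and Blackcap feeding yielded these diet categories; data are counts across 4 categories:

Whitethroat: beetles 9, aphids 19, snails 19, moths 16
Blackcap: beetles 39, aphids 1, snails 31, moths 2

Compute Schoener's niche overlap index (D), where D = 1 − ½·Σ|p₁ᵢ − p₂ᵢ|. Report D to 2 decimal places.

0.49

Proportions for Whitethroat (n=63): 9/63=0.1429, 19/63=0.3016, 19/63=0.3016, 16/63=0.2540
Proportions for Blackcap (n=73): 39/73=0.5342, 1/73=0.0137, 31/73=0.4247, 2/73=0.0274
Σ|p₁ᵢ − p₂ᵢ| = 0.3913 + 0.2879 + 0.1231 + 0.2266 = 1.0289
D = 1 − ½ × 1.0289 = 1 − 0.51445 = 0.48555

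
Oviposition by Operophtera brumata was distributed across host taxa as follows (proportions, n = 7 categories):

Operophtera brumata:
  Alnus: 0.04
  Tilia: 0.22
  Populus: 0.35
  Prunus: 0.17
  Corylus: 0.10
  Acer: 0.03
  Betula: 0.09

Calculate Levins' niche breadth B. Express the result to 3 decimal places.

Σpᵢ² = 0.04² + 0.22² + 0.35² + 0.17² + 0.10² + 0.03² + 0.09² = 0.0016 + 0.0484 + 0.1225 + 0.0289 + 0.0100 + 0.0009 + 0.0081 = 0.2204
B = 1 / 0.2204 = 4.53721

4.537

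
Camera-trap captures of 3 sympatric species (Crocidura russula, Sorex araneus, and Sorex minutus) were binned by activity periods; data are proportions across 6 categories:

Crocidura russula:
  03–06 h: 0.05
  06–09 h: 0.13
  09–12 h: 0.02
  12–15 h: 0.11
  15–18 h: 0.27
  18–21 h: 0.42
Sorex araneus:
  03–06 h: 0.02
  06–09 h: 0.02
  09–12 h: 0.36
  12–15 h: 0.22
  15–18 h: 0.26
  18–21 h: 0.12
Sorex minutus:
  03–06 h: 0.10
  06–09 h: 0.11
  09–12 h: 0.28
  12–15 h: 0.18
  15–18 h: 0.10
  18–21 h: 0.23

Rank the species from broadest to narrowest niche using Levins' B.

Σp_russᵢ² = 0.05² + 0.13² + 0.02² + 0.11² + 0.27² + 0.42² = 0.0025 + 0.0169 + 0.0004 + 0.0121 + 0.0729 + 0.1764 = 0.2812
B_russ = 1 / 0.2812 = 3.5562
Σp_aranᵢ² = 0.02² + 0.02² + 0.36² + 0.22² + 0.26² + 0.12² = 0.0004 + 0.0004 + 0.1296 + 0.0484 + 0.0676 + 0.0144 = 0.2608
B_aran = 1 / 0.2608 = 3.8344
Σp_minuᵢ² = 0.10² + 0.11² + 0.28² + 0.18² + 0.10² + 0.23² = 0.0100 + 0.0121 + 0.0784 + 0.0324 + 0.0100 + 0.0529 = 0.1958
B_minu = 1 / 0.1958 = 5.1073
Ranking by B (broadest → narrowest): Sorex minutus (5.11) > Sorex araneus (3.83) > Crocidura russula (3.56)

Sorex minutus > Sorex araneus > Crocidura russula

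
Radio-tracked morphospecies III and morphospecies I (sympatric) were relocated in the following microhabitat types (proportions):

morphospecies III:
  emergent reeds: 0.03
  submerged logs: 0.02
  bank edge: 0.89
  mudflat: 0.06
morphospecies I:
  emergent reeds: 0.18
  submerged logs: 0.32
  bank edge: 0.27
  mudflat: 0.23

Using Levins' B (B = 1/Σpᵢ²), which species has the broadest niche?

morphospecies I

Σp_IIIᵢ² = 0.03² + 0.02² + 0.89² + 0.06² = 0.0009 + 0.0004 + 0.7921 + 0.0036 = 0.7970
B_III = 1 / 0.7970 = 1.2547
Σp_Iᵢ² = 0.18² + 0.32² + 0.27² + 0.23² = 0.0324 + 0.1024 + 0.0729 + 0.0529 = 0.2606
B_I = 1 / 0.2606 = 3.8373
Highest B → broadest niche (most generalist): morphospecies I (B = 3.84).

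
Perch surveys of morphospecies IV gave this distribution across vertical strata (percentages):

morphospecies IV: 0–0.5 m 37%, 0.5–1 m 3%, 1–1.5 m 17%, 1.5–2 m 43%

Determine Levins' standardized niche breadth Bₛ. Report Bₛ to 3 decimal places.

Convert percentages to proportions (divide by 100).
Σpᵢ² = 0.37² + 0.03² + 0.17² + 0.43² = 0.1369 + 0.0009 + 0.0289 + 0.1849 = 0.3516
B = 1 / 0.3516 = 2.84414
Bₛ = (B − 1)/(n − 1) = (2.84414 − 1)/(4 − 1) = 1.84414/3 = 0.61471

0.615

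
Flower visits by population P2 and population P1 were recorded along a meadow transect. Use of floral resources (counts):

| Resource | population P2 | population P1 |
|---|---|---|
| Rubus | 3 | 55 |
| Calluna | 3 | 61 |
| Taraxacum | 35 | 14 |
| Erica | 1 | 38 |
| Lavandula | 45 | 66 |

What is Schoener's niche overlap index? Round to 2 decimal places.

0.42

Proportions for population P2 (n=87): 3/87=0.0345, 3/87=0.0345, 35/87=0.4023, 1/87=0.0115, 45/87=0.5172
Proportions for population P1 (n=234): 55/234=0.2350, 61/234=0.2607, 14/234=0.0598, 38/234=0.1624, 66/234=0.2821
Σ|p₁ᵢ − p₂ᵢ| = 0.2005 + 0.2262 + 0.3425 + 0.1509 + 0.2351 = 1.1552
D = 1 − ½ × 1.1552 = 1 − 0.57760 = 0.42240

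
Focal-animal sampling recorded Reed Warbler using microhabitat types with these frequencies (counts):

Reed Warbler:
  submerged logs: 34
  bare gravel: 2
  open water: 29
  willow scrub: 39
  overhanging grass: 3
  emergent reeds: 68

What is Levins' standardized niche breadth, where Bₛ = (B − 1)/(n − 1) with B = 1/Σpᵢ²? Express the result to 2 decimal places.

Proportions for Reed Warbler (n=175): 34/175=0.1943, 2/175=0.0114, 29/175=0.1657, 39/175=0.2229, 3/175=0.0171, 68/175=0.3886
Σpᵢ² = 0.1943² + 0.0114² + 0.1657² + 0.2229² + 0.0171² + 0.3886² = 0.037752 + 0.000130 + 0.027456 + 0.049684 + 0.000292 + 0.151010 = 0.266324
B = 1 / 0.266324 = 3.7548
Bₛ = (B − 1)/(n − 1) = (3.7548 − 1)/(6 − 1) = 2.7548/5 = 0.5510

0.55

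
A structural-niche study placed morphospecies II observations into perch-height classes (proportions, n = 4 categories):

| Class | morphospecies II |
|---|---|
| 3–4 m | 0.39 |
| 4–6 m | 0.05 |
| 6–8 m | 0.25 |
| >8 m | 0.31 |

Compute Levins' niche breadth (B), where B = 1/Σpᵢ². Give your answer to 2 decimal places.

Σpᵢ² = 0.39² + 0.05² + 0.25² + 0.31² = 0.1521 + 0.0025 + 0.0625 + 0.0961 = 0.3132
B = 1 / 0.3132 = 3.1928

3.19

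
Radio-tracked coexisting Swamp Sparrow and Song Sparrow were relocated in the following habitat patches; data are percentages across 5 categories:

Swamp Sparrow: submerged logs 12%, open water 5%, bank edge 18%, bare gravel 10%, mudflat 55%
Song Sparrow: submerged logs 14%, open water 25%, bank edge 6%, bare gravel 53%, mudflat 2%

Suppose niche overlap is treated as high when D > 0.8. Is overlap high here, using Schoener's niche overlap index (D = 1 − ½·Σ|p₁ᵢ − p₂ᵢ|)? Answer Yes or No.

No

Convert percentages to proportions (divide by 100).
Σ|p₁ᵢ − p₂ᵢ| = 0.02 + 0.20 + 0.12 + 0.43 + 0.53 = 1.30
D = 1 − ½ × 1.30 = 1 − 0.650 = 0.3500
D = 0.3500 < 0.8 → No.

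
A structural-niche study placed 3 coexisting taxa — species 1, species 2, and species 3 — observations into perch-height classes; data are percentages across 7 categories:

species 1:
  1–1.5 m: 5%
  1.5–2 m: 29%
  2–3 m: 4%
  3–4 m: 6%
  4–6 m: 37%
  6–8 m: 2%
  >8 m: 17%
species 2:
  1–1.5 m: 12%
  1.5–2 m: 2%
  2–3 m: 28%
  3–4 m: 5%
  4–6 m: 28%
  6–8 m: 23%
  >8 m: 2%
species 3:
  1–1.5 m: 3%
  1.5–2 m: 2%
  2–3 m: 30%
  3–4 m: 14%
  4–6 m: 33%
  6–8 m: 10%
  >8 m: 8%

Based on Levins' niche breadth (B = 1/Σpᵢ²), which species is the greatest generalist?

Convert percentages to proportions (divide by 100).
Σp_1ᵢ² = 0.05² + 0.29² + 0.04² + 0.06² + 0.37² + 0.02² + 0.17² = 0.0025 + 0.0841 + 0.0016 + 0.0036 + 0.1369 + 0.0004 + 0.0289 = 0.2580
B_1 = 1 / 0.2580 = 3.8760
Σp_2ᵢ² = 0.12² + 0.02² + 0.28² + 0.05² + 0.28² + 0.23² + 0.02² = 0.0144 + 0.0004 + 0.0784 + 0.0025 + 0.0784 + 0.0529 + 0.0004 = 0.2274
B_2 = 1 / 0.2274 = 4.3975
Σp_3ᵢ² = 0.03² + 0.02² + 0.30² + 0.14² + 0.33² + 0.10² + 0.08² = 0.0009 + 0.0004 + 0.0900 + 0.0196 + 0.1089 + 0.0100 + 0.0064 = 0.2362
B_3 = 1 / 0.2362 = 4.2337
Highest B → broadest niche (most generalist): species 2 (B = 4.40).

species 2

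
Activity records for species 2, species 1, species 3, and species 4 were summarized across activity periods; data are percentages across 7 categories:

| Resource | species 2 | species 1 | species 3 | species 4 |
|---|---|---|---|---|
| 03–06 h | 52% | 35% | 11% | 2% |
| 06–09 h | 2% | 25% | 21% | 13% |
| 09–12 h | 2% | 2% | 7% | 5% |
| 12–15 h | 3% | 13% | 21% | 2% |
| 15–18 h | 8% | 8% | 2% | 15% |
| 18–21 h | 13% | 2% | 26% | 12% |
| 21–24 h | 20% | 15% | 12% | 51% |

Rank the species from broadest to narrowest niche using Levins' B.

Convert percentages to proportions (divide by 100).
Σp_2ᵢ² = 0.52² + 0.02² + 0.02² + 0.03² + 0.08² + 0.13² + 0.20² = 0.2704 + 0.0004 + 0.0004 + 0.0009 + 0.0064 + 0.0169 + 0.0400 = 0.3354
B_2 = 1 / 0.3354 = 2.9815
Σp_1ᵢ² = 0.35² + 0.25² + 0.02² + 0.13² + 0.08² + 0.02² + 0.15² = 0.1225 + 0.0625 + 0.0004 + 0.0169 + 0.0064 + 0.0004 + 0.0225 = 0.2316
B_1 = 1 / 0.2316 = 4.3178
Σp_3ᵢ² = 0.11² + 0.21² + 0.07² + 0.21² + 0.02² + 0.26² + 0.12² = 0.0121 + 0.0441 + 0.0049 + 0.0441 + 0.0004 + 0.0676 + 0.0144 = 0.1876
B_3 = 1 / 0.1876 = 5.3305
Σp_4ᵢ² = 0.02² + 0.13² + 0.05² + 0.02² + 0.15² + 0.12² + 0.51² = 0.0004 + 0.0169 + 0.0025 + 0.0004 + 0.0225 + 0.0144 + 0.2601 = 0.3172
B_4 = 1 / 0.3172 = 3.1526
Ranking by B (broadest → narrowest): species 3 (5.33) > species 1 (4.32) > species 4 (3.15) > species 2 (2.98)

species 3 > species 1 > species 4 > species 2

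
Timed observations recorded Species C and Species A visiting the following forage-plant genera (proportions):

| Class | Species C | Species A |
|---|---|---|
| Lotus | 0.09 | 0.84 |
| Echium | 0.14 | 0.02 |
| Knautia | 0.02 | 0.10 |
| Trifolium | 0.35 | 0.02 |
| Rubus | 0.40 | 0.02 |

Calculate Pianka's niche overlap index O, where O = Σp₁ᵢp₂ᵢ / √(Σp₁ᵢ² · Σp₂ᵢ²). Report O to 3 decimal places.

Σ p₁ᵢp₂ᵢ = 0.0756 + 0.0028 + 0.0020 + 0.0070 + 0.0080 = 0.0954
Σp_1ᵢ² = 0.09² + 0.14² + 0.02² + 0.35² + 0.40² = 0.0081 + 0.0196 + 0.0004 + 0.1225 + 0.1600 = 0.3106
Σp_2ᵢ² = 0.84² + 0.02² + 0.10² + 0.02² + 0.02² = 0.7056 + 0.0004 + 0.0100 + 0.0004 + 0.0004 = 0.7168
O = 0.0954 / √(0.3106 × 0.7168) = 0.0954 / 0.471845 = 0.20219

0.202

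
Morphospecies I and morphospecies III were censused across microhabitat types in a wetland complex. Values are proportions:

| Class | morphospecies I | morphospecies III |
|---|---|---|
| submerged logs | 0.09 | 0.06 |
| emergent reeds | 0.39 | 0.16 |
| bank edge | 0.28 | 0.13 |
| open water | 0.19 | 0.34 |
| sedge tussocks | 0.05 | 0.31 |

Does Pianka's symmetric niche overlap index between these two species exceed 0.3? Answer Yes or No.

Σ p₁ᵢp₂ᵢ = 0.0054 + 0.0624 + 0.0364 + 0.0646 + 0.0155 = 0.1843
Σp_1ᵢ² = 0.09² + 0.39² + 0.28² + 0.19² + 0.05² = 0.0081 + 0.1521 + 0.0784 + 0.0361 + 0.0025 = 0.2772
Σp_2ᵢ² = 0.06² + 0.16² + 0.13² + 0.34² + 0.31² = 0.0036 + 0.0256 + 0.0169 + 0.1156 + 0.0961 = 0.2578
O = 0.1843 / √(0.2772 × 0.2578) = 0.1843 / 0.26732 = 0.6894
O = 0.6894 > 0.3 → Yes.

Yes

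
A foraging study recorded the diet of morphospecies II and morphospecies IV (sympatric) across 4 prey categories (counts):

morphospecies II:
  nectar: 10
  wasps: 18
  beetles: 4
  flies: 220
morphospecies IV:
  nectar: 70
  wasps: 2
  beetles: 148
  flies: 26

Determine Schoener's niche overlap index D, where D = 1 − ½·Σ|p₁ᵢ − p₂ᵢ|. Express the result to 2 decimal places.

0.17

Proportions for morphospecies II (n=252): 10/252=0.0397, 18/252=0.0714, 4/252=0.0159, 220/252=0.8730
Proportions for morphospecies IV (n=246): 70/246=0.2846, 2/246=0.0081, 148/246=0.6016, 26/246=0.1057
Σ|p₁ᵢ − p₂ᵢ| = 0.2449 + 0.0633 + 0.5857 + 0.7673 = 1.6612
D = 1 − ½ × 1.6612 = 1 − 0.83060 = 0.16940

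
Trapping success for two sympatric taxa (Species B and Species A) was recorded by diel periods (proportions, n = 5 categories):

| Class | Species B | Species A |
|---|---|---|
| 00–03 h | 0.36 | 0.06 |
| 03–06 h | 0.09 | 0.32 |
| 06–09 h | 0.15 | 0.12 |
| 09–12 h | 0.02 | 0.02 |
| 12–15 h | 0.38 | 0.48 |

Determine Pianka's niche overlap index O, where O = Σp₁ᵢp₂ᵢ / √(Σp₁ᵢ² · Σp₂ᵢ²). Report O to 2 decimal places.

Σ p₁ᵢp₂ᵢ = 0.0216 + 0.0288 + 0.0180 + 0.0004 + 0.1824 = 0.2512
Σp_1ᵢ² = 0.36² + 0.09² + 0.15² + 0.02² + 0.38² = 0.1296 + 0.0081 + 0.0225 + 0.0004 + 0.1444 = 0.3050
Σp_2ᵢ² = 0.06² + 0.32² + 0.12² + 0.02² + 0.48² = 0.0036 + 0.1024 + 0.0144 + 0.0004 + 0.2304 = 0.3512
O = 0.2512 / √(0.3050 × 0.3512) = 0.2512 / 0.32729 = 0.7675

0.77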